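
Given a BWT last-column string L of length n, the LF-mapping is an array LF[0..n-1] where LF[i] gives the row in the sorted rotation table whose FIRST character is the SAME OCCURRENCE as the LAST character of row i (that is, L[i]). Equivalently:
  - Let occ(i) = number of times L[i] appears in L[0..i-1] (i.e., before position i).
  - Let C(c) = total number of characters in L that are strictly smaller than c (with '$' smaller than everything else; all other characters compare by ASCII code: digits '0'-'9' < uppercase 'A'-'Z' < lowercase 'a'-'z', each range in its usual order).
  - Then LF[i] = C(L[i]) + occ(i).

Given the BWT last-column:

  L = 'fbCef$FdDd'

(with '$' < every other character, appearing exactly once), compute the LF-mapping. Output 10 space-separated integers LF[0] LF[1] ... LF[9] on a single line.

Answer: 8 4 1 7 9 0 3 5 2 6

Derivation:
Char counts: '$':1, 'C':1, 'D':1, 'F':1, 'b':1, 'd':2, 'e':1, 'f':2
C (first-col start): C('$')=0, C('C')=1, C('D')=2, C('F')=3, C('b')=4, C('d')=5, C('e')=7, C('f')=8
L[0]='f': occ=0, LF[0]=C('f')+0=8+0=8
L[1]='b': occ=0, LF[1]=C('b')+0=4+0=4
L[2]='C': occ=0, LF[2]=C('C')+0=1+0=1
L[3]='e': occ=0, LF[3]=C('e')+0=7+0=7
L[4]='f': occ=1, LF[4]=C('f')+1=8+1=9
L[5]='$': occ=0, LF[5]=C('$')+0=0+0=0
L[6]='F': occ=0, LF[6]=C('F')+0=3+0=3
L[7]='d': occ=0, LF[7]=C('d')+0=5+0=5
L[8]='D': occ=0, LF[8]=C('D')+0=2+0=2
L[9]='d': occ=1, LF[9]=C('d')+1=5+1=6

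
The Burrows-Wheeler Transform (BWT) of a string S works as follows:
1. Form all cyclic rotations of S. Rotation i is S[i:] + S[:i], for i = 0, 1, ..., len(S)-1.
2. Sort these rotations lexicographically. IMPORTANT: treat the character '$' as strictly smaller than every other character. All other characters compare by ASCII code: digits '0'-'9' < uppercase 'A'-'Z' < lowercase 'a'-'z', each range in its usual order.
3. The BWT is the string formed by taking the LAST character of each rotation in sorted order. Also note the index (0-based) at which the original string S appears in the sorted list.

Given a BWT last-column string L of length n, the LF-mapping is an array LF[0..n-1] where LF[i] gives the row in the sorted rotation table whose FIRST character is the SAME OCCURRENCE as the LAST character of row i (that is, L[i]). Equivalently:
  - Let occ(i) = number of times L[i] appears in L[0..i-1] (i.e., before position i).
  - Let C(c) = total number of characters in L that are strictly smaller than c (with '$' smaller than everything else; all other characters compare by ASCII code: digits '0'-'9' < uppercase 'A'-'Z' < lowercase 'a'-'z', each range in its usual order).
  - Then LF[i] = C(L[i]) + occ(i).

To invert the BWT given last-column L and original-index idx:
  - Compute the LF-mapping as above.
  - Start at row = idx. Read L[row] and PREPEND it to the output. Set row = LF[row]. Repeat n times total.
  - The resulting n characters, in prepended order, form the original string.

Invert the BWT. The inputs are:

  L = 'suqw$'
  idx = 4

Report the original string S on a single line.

LF mapping: 2 3 1 4 0
Walk LF starting at row 4, prepending L[row]:
  step 1: row=4, L[4]='$', prepend. Next row=LF[4]=0
  step 2: row=0, L[0]='s', prepend. Next row=LF[0]=2
  step 3: row=2, L[2]='q', prepend. Next row=LF[2]=1
  step 4: row=1, L[1]='u', prepend. Next row=LF[1]=3
  step 5: row=3, L[3]='w', prepend. Next row=LF[3]=4
Reversed output: wuqs$

Answer: wuqs$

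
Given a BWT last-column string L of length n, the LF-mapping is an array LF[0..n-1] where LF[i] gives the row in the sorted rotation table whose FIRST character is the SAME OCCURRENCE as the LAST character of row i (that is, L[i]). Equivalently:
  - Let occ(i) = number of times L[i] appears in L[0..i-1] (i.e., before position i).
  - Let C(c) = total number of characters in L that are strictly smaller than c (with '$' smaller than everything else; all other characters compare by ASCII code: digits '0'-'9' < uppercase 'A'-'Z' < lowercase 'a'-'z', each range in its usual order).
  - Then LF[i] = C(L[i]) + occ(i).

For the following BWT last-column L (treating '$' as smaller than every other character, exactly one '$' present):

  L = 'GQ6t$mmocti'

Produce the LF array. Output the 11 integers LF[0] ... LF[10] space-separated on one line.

Answer: 2 3 1 9 0 6 7 8 4 10 5

Derivation:
Char counts: '$':1, '6':1, 'G':1, 'Q':1, 'c':1, 'i':1, 'm':2, 'o':1, 't':2
C (first-col start): C('$')=0, C('6')=1, C('G')=2, C('Q')=3, C('c')=4, C('i')=5, C('m')=6, C('o')=8, C('t')=9
L[0]='G': occ=0, LF[0]=C('G')+0=2+0=2
L[1]='Q': occ=0, LF[1]=C('Q')+0=3+0=3
L[2]='6': occ=0, LF[2]=C('6')+0=1+0=1
L[3]='t': occ=0, LF[3]=C('t')+0=9+0=9
L[4]='$': occ=0, LF[4]=C('$')+0=0+0=0
L[5]='m': occ=0, LF[5]=C('m')+0=6+0=6
L[6]='m': occ=1, LF[6]=C('m')+1=6+1=7
L[7]='o': occ=0, LF[7]=C('o')+0=8+0=8
L[8]='c': occ=0, LF[8]=C('c')+0=4+0=4
L[9]='t': occ=1, LF[9]=C('t')+1=9+1=10
L[10]='i': occ=0, LF[10]=C('i')+0=5+0=5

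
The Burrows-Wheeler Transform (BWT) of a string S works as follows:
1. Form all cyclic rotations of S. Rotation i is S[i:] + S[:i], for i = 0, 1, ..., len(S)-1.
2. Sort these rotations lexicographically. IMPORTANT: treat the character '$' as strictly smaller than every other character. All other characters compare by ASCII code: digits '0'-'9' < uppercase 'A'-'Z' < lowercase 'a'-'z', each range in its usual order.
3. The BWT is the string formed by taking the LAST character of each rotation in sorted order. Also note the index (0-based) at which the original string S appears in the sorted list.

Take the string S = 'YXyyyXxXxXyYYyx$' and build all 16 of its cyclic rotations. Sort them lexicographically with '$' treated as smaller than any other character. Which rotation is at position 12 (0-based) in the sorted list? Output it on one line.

Answer: yYYyx$YXyyyXxXxX

Derivation:
All 16 rotations (rotation i = S[i:]+S[:i]):
  rot[0] = YXyyyXxXxXyYYyx$
  rot[1] = XyyyXxXxXyYYyx$Y
  rot[2] = yyyXxXxXyYYyx$YX
  rot[3] = yyXxXxXyYYyx$YXy
  rot[4] = yXxXxXyYYyx$YXyy
  rot[5] = XxXxXyYYyx$YXyyy
  rot[6] = xXxXyYYyx$YXyyyX
  rot[7] = XxXyYYyx$YXyyyXx
  rot[8] = xXyYYyx$YXyyyXxX
  rot[9] = XyYYyx$YXyyyXxXx
  rot[10] = yYYyx$YXyyyXxXxX
  rot[11] = YYyx$YXyyyXxXxXy
  rot[12] = Yyx$YXyyyXxXxXyY
  rot[13] = yx$YXyyyXxXxXyYY
  rot[14] = x$YXyyyXxXxXyYYy
  rot[15] = $YXyyyXxXxXyYYyx
Sorted (with $ < everything):
  sorted[0] = $YXyyyXxXxXyYYyx
  sorted[1] = XxXxXyYYyx$YXyyy
  sorted[2] = XxXyYYyx$YXyyyXx
  sorted[3] = XyYYyx$YXyyyXxXx
  sorted[4] = XyyyXxXxXyYYyx$Y
  sorted[5] = YXyyyXxXxXyYYyx$
  sorted[6] = YYyx$YXyyyXxXxXy
  sorted[7] = Yyx$YXyyyXxXxXyY
  sorted[8] = x$YXyyyXxXxXyYYy
  sorted[9] = xXxXyYYyx$YXyyyX
  sorted[10] = xXyYYyx$YXyyyXxX
  sorted[11] = yXxXxXyYYyx$YXyy
  sorted[12] = yYYyx$YXyyyXxXxX
  sorted[13] = yx$YXyyyXxXxXyYY
  sorted[14] = yyXxXxXyYYyx$YXy
  sorted[15] = yyyXxXxXyYYyx$YX
sorted[12] = yYYyx$YXyyyXxXxX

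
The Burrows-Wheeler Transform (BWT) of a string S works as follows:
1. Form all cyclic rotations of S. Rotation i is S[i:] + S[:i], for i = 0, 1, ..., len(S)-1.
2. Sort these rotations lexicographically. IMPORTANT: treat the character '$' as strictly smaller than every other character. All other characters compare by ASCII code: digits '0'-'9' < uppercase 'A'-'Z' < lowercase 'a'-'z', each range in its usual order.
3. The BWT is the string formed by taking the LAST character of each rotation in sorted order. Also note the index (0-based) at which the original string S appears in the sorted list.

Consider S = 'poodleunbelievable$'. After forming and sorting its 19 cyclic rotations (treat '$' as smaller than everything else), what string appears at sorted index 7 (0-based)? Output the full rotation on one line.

Answer: eunbelievable$poodl

Derivation:
All 19 rotations (rotation i = S[i:]+S[:i]):
  rot[0] = poodleunbelievable$
  rot[1] = oodleunbelievable$p
  rot[2] = odleunbelievable$po
  rot[3] = dleunbelievable$poo
  rot[4] = leunbelievable$pood
  rot[5] = eunbelievable$poodl
  rot[6] = unbelievable$poodle
  rot[7] = nbelievable$poodleu
  rot[8] = believable$poodleun
  rot[9] = elievable$poodleunb
  rot[10] = lievable$poodleunbe
  rot[11] = ievable$poodleunbel
  rot[12] = evable$poodleunbeli
  rot[13] = vable$poodleunbelie
  rot[14] = able$poodleunbeliev
  rot[15] = ble$poodleunbelieva
  rot[16] = le$poodleunbelievab
  rot[17] = e$poodleunbelievabl
  rot[18] = $poodleunbelievable
Sorted (with $ < everything):
  sorted[0] = $poodleunbelievable
  sorted[1] = able$poodleunbeliev
  sorted[2] = believable$poodleun
  sorted[3] = ble$poodleunbelieva
  sorted[4] = dleunbelievable$poo
  sorted[5] = e$poodleunbelievabl
  sorted[6] = elievable$poodleunb
  sorted[7] = eunbelievable$poodl
  sorted[8] = evable$poodleunbeli
  sorted[9] = ievable$poodleunbel
  sorted[10] = le$poodleunbelievab
  sorted[11] = leunbelievable$pood
  sorted[12] = lievable$poodleunbe
  sorted[13] = nbelievable$poodleu
  sorted[14] = odleunbelievable$po
  sorted[15] = oodleunbelievable$p
  sorted[16] = poodleunbelievable$
  sorted[17] = unbelievable$poodle
  sorted[18] = vable$poodleunbelie
sorted[7] = eunbelievable$poodl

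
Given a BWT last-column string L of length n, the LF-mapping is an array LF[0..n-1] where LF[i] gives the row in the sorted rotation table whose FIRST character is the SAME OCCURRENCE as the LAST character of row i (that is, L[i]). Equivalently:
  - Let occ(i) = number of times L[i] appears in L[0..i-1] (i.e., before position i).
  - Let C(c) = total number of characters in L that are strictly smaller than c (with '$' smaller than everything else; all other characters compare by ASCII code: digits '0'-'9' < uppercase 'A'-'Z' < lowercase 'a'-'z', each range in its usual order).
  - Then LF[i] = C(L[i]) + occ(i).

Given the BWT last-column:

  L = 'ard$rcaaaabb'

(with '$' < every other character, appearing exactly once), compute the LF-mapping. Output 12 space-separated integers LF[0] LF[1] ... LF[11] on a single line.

Char counts: '$':1, 'a':5, 'b':2, 'c':1, 'd':1, 'r':2
C (first-col start): C('$')=0, C('a')=1, C('b')=6, C('c')=8, C('d')=9, C('r')=10
L[0]='a': occ=0, LF[0]=C('a')+0=1+0=1
L[1]='r': occ=0, LF[1]=C('r')+0=10+0=10
L[2]='d': occ=0, LF[2]=C('d')+0=9+0=9
L[3]='$': occ=0, LF[3]=C('$')+0=0+0=0
L[4]='r': occ=1, LF[4]=C('r')+1=10+1=11
L[5]='c': occ=0, LF[5]=C('c')+0=8+0=8
L[6]='a': occ=1, LF[6]=C('a')+1=1+1=2
L[7]='a': occ=2, LF[7]=C('a')+2=1+2=3
L[8]='a': occ=3, LF[8]=C('a')+3=1+3=4
L[9]='a': occ=4, LF[9]=C('a')+4=1+4=5
L[10]='b': occ=0, LF[10]=C('b')+0=6+0=6
L[11]='b': occ=1, LF[11]=C('b')+1=6+1=7

Answer: 1 10 9 0 11 8 2 3 4 5 6 7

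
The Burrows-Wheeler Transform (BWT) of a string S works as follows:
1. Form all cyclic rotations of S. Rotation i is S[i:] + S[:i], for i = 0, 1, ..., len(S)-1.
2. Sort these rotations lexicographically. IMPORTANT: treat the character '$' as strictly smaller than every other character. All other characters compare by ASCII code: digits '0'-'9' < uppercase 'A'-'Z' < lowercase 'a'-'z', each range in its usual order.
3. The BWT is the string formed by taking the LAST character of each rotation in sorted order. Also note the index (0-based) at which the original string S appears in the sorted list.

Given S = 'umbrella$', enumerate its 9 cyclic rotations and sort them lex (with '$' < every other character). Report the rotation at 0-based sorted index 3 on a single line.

All 9 rotations (rotation i = S[i:]+S[:i]):
  rot[0] = umbrella$
  rot[1] = mbrella$u
  rot[2] = brella$um
  rot[3] = rella$umb
  rot[4] = ella$umbr
  rot[5] = lla$umbre
  rot[6] = la$umbrel
  rot[7] = a$umbrell
  rot[8] = $umbrella
Sorted (with $ < everything):
  sorted[0] = $umbrella
  sorted[1] = a$umbrell
  sorted[2] = brella$um
  sorted[3] = ella$umbr
  sorted[4] = la$umbrel
  sorted[5] = lla$umbre
  sorted[6] = mbrella$u
  sorted[7] = rella$umb
  sorted[8] = umbrella$
sorted[3] = ella$umbr

Answer: ella$umbr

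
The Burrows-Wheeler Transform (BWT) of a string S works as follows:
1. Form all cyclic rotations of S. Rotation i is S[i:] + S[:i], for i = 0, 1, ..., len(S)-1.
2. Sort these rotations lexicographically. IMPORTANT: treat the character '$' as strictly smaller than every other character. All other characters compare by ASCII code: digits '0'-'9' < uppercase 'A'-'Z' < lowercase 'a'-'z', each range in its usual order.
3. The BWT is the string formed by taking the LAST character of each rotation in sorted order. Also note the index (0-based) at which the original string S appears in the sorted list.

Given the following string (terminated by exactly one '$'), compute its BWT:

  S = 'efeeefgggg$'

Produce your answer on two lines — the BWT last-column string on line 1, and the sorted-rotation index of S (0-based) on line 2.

All 11 rotations (rotation i = S[i:]+S[:i]):
  rot[0] = efeeefgggg$
  rot[1] = feeefgggg$e
  rot[2] = eeefgggg$ef
  rot[3] = eefgggg$efe
  rot[4] = efgggg$efee
  rot[5] = fgggg$efeee
  rot[6] = gggg$efeeef
  rot[7] = ggg$efeeefg
  rot[8] = gg$efeeefgg
  rot[9] = g$efeeefggg
  rot[10] = $efeeefgggg
Sorted (with $ < everything):
  sorted[0] = $efeeefgggg  (last char: 'g')
  sorted[1] = eeefgggg$ef  (last char: 'f')
  sorted[2] = eefgggg$efe  (last char: 'e')
  sorted[3] = efeeefgggg$  (last char: '$')
  sorted[4] = efgggg$efee  (last char: 'e')
  sorted[5] = feeefgggg$e  (last char: 'e')
  sorted[6] = fgggg$efeee  (last char: 'e')
  sorted[7] = g$efeeefggg  (last char: 'g')
  sorted[8] = gg$efeeefgg  (last char: 'g')
  sorted[9] = ggg$efeeefg  (last char: 'g')
  sorted[10] = gggg$efeeef  (last char: 'f')
Last column: gfe$eeegggf
Original string S is at sorted index 3

Answer: gfe$eeegggf
3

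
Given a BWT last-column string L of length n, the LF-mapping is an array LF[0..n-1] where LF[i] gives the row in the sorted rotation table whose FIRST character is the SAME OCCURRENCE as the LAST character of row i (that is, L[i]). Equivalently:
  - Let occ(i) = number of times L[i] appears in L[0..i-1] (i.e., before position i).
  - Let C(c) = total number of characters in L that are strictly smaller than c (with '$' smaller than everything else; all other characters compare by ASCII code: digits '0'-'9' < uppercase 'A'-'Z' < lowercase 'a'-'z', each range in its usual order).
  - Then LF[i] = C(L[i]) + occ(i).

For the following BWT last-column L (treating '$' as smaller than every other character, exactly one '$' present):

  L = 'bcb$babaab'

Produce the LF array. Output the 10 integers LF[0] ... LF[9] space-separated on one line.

Answer: 4 9 5 0 6 1 7 2 3 8

Derivation:
Char counts: '$':1, 'a':3, 'b':5, 'c':1
C (first-col start): C('$')=0, C('a')=1, C('b')=4, C('c')=9
L[0]='b': occ=0, LF[0]=C('b')+0=4+0=4
L[1]='c': occ=0, LF[1]=C('c')+0=9+0=9
L[2]='b': occ=1, LF[2]=C('b')+1=4+1=5
L[3]='$': occ=0, LF[3]=C('$')+0=0+0=0
L[4]='b': occ=2, LF[4]=C('b')+2=4+2=6
L[5]='a': occ=0, LF[5]=C('a')+0=1+0=1
L[6]='b': occ=3, LF[6]=C('b')+3=4+3=7
L[7]='a': occ=1, LF[7]=C('a')+1=1+1=2
L[8]='a': occ=2, LF[8]=C('a')+2=1+2=3
L[9]='b': occ=4, LF[9]=C('b')+4=4+4=8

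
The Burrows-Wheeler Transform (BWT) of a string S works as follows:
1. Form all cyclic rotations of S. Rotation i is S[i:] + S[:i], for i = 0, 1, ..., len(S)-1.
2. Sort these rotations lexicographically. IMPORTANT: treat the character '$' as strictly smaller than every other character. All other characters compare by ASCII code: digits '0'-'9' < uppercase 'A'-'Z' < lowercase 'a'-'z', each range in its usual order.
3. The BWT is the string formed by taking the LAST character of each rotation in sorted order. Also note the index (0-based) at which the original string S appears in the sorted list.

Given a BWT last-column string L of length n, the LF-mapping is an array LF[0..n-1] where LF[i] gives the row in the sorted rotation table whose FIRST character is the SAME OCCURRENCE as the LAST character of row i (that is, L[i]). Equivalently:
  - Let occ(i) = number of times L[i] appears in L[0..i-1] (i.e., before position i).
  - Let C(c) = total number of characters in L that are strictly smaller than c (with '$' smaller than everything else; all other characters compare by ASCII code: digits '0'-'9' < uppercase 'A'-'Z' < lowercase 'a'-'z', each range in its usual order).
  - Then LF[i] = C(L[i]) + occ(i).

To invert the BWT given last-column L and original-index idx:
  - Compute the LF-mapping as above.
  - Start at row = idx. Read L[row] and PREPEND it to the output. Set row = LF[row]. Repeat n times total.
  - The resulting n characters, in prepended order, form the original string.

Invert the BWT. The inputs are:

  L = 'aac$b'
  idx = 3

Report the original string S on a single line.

Answer: bcaa$

Derivation:
LF mapping: 1 2 4 0 3
Walk LF starting at row 3, prepending L[row]:
  step 1: row=3, L[3]='$', prepend. Next row=LF[3]=0
  step 2: row=0, L[0]='a', prepend. Next row=LF[0]=1
  step 3: row=1, L[1]='a', prepend. Next row=LF[1]=2
  step 4: row=2, L[2]='c', prepend. Next row=LF[2]=4
  step 5: row=4, L[4]='b', prepend. Next row=LF[4]=3
Reversed output: bcaa$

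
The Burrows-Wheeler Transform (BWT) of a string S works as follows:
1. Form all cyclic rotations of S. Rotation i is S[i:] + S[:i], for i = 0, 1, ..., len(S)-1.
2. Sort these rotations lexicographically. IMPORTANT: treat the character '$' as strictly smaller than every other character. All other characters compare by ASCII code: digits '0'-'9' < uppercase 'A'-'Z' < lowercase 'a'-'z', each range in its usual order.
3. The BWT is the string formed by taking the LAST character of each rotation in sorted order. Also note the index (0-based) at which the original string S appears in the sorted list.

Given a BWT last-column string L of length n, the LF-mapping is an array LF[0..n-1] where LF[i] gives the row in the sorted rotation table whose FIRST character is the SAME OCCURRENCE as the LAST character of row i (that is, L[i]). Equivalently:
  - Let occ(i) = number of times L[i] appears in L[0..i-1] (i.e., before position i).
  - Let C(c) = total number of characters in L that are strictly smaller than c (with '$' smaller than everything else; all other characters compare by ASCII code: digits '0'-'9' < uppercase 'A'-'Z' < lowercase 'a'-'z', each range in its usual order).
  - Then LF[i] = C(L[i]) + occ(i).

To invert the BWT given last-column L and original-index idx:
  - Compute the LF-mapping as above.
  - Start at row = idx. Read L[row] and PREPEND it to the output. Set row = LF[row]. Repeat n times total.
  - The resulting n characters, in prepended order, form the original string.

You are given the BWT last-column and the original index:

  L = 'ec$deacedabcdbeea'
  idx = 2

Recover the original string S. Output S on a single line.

LF mapping: 12 6 0 9 13 1 7 14 10 2 4 8 11 5 15 16 3
Walk LF starting at row 2, prepending L[row]:
  step 1: row=2, L[2]='$', prepend. Next row=LF[2]=0
  step 2: row=0, L[0]='e', prepend. Next row=LF[0]=12
  step 3: row=12, L[12]='d', prepend. Next row=LF[12]=11
  step 4: row=11, L[11]='c', prepend. Next row=LF[11]=8
  step 5: row=8, L[8]='d', prepend. Next row=LF[8]=10
  step 6: row=10, L[10]='b', prepend. Next row=LF[10]=4
  step 7: row=4, L[4]='e', prepend. Next row=LF[4]=13
  step 8: row=13, L[13]='b', prepend. Next row=LF[13]=5
  step 9: row=5, L[5]='a', prepend. Next row=LF[5]=1
  step 10: row=1, L[1]='c', prepend. Next row=LF[1]=6
  step 11: row=6, L[6]='c', prepend. Next row=LF[6]=7
  step 12: row=7, L[7]='e', prepend. Next row=LF[7]=14
  step 13: row=14, L[14]='e', prepend. Next row=LF[14]=15
  step 14: row=15, L[15]='e', prepend. Next row=LF[15]=16
  step 15: row=16, L[16]='a', prepend. Next row=LF[16]=3
  step 16: row=3, L[3]='d', prepend. Next row=LF[3]=9
  step 17: row=9, L[9]='a', prepend. Next row=LF[9]=2
Reversed output: adaeeeccabebdcde$

Answer: adaeeeccabebdcde$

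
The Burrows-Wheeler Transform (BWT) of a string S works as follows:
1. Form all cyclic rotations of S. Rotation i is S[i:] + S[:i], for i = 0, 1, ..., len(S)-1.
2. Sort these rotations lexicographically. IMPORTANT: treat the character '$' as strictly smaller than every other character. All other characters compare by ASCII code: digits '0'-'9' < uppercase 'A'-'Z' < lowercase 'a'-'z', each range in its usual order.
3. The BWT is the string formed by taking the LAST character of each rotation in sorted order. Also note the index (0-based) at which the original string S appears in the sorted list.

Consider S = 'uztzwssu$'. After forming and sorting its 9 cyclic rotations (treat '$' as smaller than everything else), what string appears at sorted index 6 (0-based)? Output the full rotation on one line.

Answer: wssu$uztz

Derivation:
All 9 rotations (rotation i = S[i:]+S[:i]):
  rot[0] = uztzwssu$
  rot[1] = ztzwssu$u
  rot[2] = tzwssu$uz
  rot[3] = zwssu$uzt
  rot[4] = wssu$uztz
  rot[5] = ssu$uztzw
  rot[6] = su$uztzws
  rot[7] = u$uztzwss
  rot[8] = $uztzwssu
Sorted (with $ < everything):
  sorted[0] = $uztzwssu
  sorted[1] = ssu$uztzw
  sorted[2] = su$uztzws
  sorted[3] = tzwssu$uz
  sorted[4] = u$uztzwss
  sorted[5] = uztzwssu$
  sorted[6] = wssu$uztz
  sorted[7] = ztzwssu$u
  sorted[8] = zwssu$uzt
sorted[6] = wssu$uztz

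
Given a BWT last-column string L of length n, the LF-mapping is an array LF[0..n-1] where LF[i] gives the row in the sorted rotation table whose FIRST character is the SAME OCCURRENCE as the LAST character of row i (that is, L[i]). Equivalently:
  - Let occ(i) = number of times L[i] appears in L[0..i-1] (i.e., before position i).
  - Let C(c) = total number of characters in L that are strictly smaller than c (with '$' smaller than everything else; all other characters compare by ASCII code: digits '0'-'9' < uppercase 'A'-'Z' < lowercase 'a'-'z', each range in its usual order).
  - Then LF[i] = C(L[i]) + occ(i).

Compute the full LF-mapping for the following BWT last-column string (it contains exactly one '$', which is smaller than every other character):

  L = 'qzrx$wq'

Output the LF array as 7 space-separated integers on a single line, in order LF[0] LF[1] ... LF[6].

Char counts: '$':1, 'q':2, 'r':1, 'w':1, 'x':1, 'z':1
C (first-col start): C('$')=0, C('q')=1, C('r')=3, C('w')=4, C('x')=5, C('z')=6
L[0]='q': occ=0, LF[0]=C('q')+0=1+0=1
L[1]='z': occ=0, LF[1]=C('z')+0=6+0=6
L[2]='r': occ=0, LF[2]=C('r')+0=3+0=3
L[3]='x': occ=0, LF[3]=C('x')+0=5+0=5
L[4]='$': occ=0, LF[4]=C('$')+0=0+0=0
L[5]='w': occ=0, LF[5]=C('w')+0=4+0=4
L[6]='q': occ=1, LF[6]=C('q')+1=1+1=2

Answer: 1 6 3 5 0 4 2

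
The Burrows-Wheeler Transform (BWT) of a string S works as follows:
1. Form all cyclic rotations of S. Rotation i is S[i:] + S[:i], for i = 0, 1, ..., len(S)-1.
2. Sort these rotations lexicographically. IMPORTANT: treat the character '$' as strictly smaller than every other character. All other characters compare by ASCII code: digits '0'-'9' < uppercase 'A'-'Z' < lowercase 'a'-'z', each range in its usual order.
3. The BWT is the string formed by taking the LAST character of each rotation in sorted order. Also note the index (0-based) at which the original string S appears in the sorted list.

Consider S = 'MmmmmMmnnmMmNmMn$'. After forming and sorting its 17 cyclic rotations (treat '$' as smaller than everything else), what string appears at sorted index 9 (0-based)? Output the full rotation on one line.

Answer: mNmMn$MmmmmMmnnmM

Derivation:
All 17 rotations (rotation i = S[i:]+S[:i]):
  rot[0] = MmmmmMmnnmMmNmMn$
  rot[1] = mmmmMmnnmMmNmMn$M
  rot[2] = mmmMmnnmMmNmMn$Mm
  rot[3] = mmMmnnmMmNmMn$Mmm
  rot[4] = mMmnnmMmNmMn$Mmmm
  rot[5] = MmnnmMmNmMn$Mmmmm
  rot[6] = mnnmMmNmMn$MmmmmM
  rot[7] = nnmMmNmMn$MmmmmMm
  rot[8] = nmMmNmMn$MmmmmMmn
  rot[9] = mMmNmMn$MmmmmMmnn
  rot[10] = MmNmMn$MmmmmMmnnm
  rot[11] = mNmMn$MmmmmMmnnmM
  rot[12] = NmMn$MmmmmMmnnmMm
  rot[13] = mMn$MmmmmMmnnmMmN
  rot[14] = Mn$MmmmmMmnnmMmNm
  rot[15] = n$MmmmmMmnnmMmNmM
  rot[16] = $MmmmmMmnnmMmNmMn
Sorted (with $ < everything):
  sorted[0] = $MmmmmMmnnmMmNmMn
  sorted[1] = MmNmMn$MmmmmMmnnm
  sorted[2] = MmmmmMmnnmMmNmMn$
  sorted[3] = MmnnmMmNmMn$Mmmmm
  sorted[4] = Mn$MmmmmMmnnmMmNm
  sorted[5] = NmMn$MmmmmMmnnmMm
  sorted[6] = mMmNmMn$MmmmmMmnn
  sorted[7] = mMmnnmMmNmMn$Mmmm
  sorted[8] = mMn$MmmmmMmnnmMmN
  sorted[9] = mNmMn$MmmmmMmnnmM
  sorted[10] = mmMmnnmMmNmMn$Mmm
  sorted[11] = mmmMmnnmMmNmMn$Mm
  sorted[12] = mmmmMmnnmMmNmMn$M
  sorted[13] = mnnmMmNmMn$MmmmmM
  sorted[14] = n$MmmmmMmnnmMmNmM
  sorted[15] = nmMmNmMn$MmmmmMmn
  sorted[16] = nnmMmNmMn$MmmmmMm
sorted[9] = mNmMn$MmmmmMmnnmM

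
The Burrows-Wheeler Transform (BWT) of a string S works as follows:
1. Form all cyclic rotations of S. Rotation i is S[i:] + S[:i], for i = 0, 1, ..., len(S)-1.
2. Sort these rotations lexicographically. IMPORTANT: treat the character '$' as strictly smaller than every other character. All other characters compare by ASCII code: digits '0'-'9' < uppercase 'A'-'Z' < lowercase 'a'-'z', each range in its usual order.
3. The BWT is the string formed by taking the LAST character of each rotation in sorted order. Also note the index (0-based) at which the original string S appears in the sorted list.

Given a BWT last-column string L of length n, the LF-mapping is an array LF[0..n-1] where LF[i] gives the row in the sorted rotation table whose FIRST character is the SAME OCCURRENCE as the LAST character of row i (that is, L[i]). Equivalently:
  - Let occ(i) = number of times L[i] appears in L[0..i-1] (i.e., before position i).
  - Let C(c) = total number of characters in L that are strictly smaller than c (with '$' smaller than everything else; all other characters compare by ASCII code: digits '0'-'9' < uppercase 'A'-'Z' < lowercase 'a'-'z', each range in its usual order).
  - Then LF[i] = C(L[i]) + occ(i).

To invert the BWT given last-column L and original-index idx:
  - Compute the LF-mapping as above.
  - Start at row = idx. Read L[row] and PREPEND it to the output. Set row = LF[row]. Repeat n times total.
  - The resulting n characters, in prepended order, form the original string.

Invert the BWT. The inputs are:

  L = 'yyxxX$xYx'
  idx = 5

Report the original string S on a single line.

LF mapping: 7 8 3 4 1 0 5 2 6
Walk LF starting at row 5, prepending L[row]:
  step 1: row=5, L[5]='$', prepend. Next row=LF[5]=0
  step 2: row=0, L[0]='y', prepend. Next row=LF[0]=7
  step 3: row=7, L[7]='Y', prepend. Next row=LF[7]=2
  step 4: row=2, L[2]='x', prepend. Next row=LF[2]=3
  step 5: row=3, L[3]='x', prepend. Next row=LF[3]=4
  step 6: row=4, L[4]='X', prepend. Next row=LF[4]=1
  step 7: row=1, L[1]='y', prepend. Next row=LF[1]=8
  step 8: row=8, L[8]='x', prepend. Next row=LF[8]=6
  step 9: row=6, L[6]='x', prepend. Next row=LF[6]=5
Reversed output: xxyXxxYy$

Answer: xxyXxxYy$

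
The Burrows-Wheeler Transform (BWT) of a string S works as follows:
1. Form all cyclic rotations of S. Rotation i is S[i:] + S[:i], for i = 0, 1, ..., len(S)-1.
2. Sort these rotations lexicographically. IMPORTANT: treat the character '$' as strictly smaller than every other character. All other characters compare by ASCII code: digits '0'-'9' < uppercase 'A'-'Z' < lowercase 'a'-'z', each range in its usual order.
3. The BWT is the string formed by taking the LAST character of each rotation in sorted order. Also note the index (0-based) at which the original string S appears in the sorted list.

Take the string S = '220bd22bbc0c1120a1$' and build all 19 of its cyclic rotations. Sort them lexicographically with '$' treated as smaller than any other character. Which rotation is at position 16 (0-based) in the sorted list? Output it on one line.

All 19 rotations (rotation i = S[i:]+S[:i]):
  rot[0] = 220bd22bbc0c1120a1$
  rot[1] = 20bd22bbc0c1120a1$2
  rot[2] = 0bd22bbc0c1120a1$22
  rot[3] = bd22bbc0c1120a1$220
  rot[4] = d22bbc0c1120a1$220b
  rot[5] = 22bbc0c1120a1$220bd
  rot[6] = 2bbc0c1120a1$220bd2
  rot[7] = bbc0c1120a1$220bd22
  rot[8] = bc0c1120a1$220bd22b
  rot[9] = c0c1120a1$220bd22bb
  rot[10] = 0c1120a1$220bd22bbc
  rot[11] = c1120a1$220bd22bbc0
  rot[12] = 1120a1$220bd22bbc0c
  rot[13] = 120a1$220bd22bbc0c1
  rot[14] = 20a1$220bd22bbc0c11
  rot[15] = 0a1$220bd22bbc0c112
  rot[16] = a1$220bd22bbc0c1120
  rot[17] = 1$220bd22bbc0c1120a
  rot[18] = $220bd22bbc0c1120a1
Sorted (with $ < everything):
  sorted[0] = $220bd22bbc0c1120a1
  sorted[1] = 0a1$220bd22bbc0c112
  sorted[2] = 0bd22bbc0c1120a1$22
  sorted[3] = 0c1120a1$220bd22bbc
  sorted[4] = 1$220bd22bbc0c1120a
  sorted[5] = 1120a1$220bd22bbc0c
  sorted[6] = 120a1$220bd22bbc0c1
  sorted[7] = 20a1$220bd22bbc0c11
  sorted[8] = 20bd22bbc0c1120a1$2
  sorted[9] = 220bd22bbc0c1120a1$
  sorted[10] = 22bbc0c1120a1$220bd
  sorted[11] = 2bbc0c1120a1$220bd2
  sorted[12] = a1$220bd22bbc0c1120
  sorted[13] = bbc0c1120a1$220bd22
  sorted[14] = bc0c1120a1$220bd22b
  sorted[15] = bd22bbc0c1120a1$220
  sorted[16] = c0c1120a1$220bd22bb
  sorted[17] = c1120a1$220bd22bbc0
  sorted[18] = d22bbc0c1120a1$220b
sorted[16] = c0c1120a1$220bd22bb

Answer: c0c1120a1$220bd22bb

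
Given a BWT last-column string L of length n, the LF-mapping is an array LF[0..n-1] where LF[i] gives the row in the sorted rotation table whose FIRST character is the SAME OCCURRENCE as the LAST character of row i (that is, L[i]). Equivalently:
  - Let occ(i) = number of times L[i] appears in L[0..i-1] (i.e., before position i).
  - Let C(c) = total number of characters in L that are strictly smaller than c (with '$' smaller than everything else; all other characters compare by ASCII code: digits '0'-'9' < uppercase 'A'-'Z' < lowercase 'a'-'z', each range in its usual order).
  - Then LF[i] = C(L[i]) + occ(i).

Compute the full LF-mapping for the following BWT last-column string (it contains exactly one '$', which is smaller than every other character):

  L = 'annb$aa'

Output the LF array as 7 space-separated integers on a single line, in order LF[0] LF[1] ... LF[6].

Answer: 1 5 6 4 0 2 3

Derivation:
Char counts: '$':1, 'a':3, 'b':1, 'n':2
C (first-col start): C('$')=0, C('a')=1, C('b')=4, C('n')=5
L[0]='a': occ=0, LF[0]=C('a')+0=1+0=1
L[1]='n': occ=0, LF[1]=C('n')+0=5+0=5
L[2]='n': occ=1, LF[2]=C('n')+1=5+1=6
L[3]='b': occ=0, LF[3]=C('b')+0=4+0=4
L[4]='$': occ=0, LF[4]=C('$')+0=0+0=0
L[5]='a': occ=1, LF[5]=C('a')+1=1+1=2
L[6]='a': occ=2, LF[6]=C('a')+2=1+2=3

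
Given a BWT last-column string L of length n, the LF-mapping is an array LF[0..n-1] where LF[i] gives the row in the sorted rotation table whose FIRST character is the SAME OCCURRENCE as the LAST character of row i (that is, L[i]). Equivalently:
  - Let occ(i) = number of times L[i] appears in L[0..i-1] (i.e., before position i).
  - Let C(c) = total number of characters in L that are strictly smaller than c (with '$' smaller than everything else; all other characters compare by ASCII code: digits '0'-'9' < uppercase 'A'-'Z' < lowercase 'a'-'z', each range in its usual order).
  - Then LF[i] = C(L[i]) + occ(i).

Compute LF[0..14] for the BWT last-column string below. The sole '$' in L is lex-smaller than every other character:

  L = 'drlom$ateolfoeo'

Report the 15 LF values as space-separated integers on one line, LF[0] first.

Answer: 2 13 6 9 8 0 1 14 3 10 7 5 11 4 12

Derivation:
Char counts: '$':1, 'a':1, 'd':1, 'e':2, 'f':1, 'l':2, 'm':1, 'o':4, 'r':1, 't':1
C (first-col start): C('$')=0, C('a')=1, C('d')=2, C('e')=3, C('f')=5, C('l')=6, C('m')=8, C('o')=9, C('r')=13, C('t')=14
L[0]='d': occ=0, LF[0]=C('d')+0=2+0=2
L[1]='r': occ=0, LF[1]=C('r')+0=13+0=13
L[2]='l': occ=0, LF[2]=C('l')+0=6+0=6
L[3]='o': occ=0, LF[3]=C('o')+0=9+0=9
L[4]='m': occ=0, LF[4]=C('m')+0=8+0=8
L[5]='$': occ=0, LF[5]=C('$')+0=0+0=0
L[6]='a': occ=0, LF[6]=C('a')+0=1+0=1
L[7]='t': occ=0, LF[7]=C('t')+0=14+0=14
L[8]='e': occ=0, LF[8]=C('e')+0=3+0=3
L[9]='o': occ=1, LF[9]=C('o')+1=9+1=10
L[10]='l': occ=1, LF[10]=C('l')+1=6+1=7
L[11]='f': occ=0, LF[11]=C('f')+0=5+0=5
L[12]='o': occ=2, LF[12]=C('o')+2=9+2=11
L[13]='e': occ=1, LF[13]=C('e')+1=3+1=4
L[14]='o': occ=3, LF[14]=C('o')+3=9+3=12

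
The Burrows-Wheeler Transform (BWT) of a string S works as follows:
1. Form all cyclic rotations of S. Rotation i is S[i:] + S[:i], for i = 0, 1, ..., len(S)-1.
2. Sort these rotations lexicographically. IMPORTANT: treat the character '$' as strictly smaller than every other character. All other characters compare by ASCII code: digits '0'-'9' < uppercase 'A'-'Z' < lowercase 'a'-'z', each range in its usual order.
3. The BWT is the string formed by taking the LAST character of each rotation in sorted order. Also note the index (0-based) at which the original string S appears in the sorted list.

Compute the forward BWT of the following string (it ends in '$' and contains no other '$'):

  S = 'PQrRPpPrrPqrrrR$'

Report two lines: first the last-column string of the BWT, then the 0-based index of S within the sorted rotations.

Answer: R$RrpPrrPPrrQPrq
1

Derivation:
All 16 rotations (rotation i = S[i:]+S[:i]):
  rot[0] = PQrRPpPrrPqrrrR$
  rot[1] = QrRPpPrrPqrrrR$P
  rot[2] = rRPpPrrPqrrrR$PQ
  rot[3] = RPpPrrPqrrrR$PQr
  rot[4] = PpPrrPqrrrR$PQrR
  rot[5] = pPrrPqrrrR$PQrRP
  rot[6] = PrrPqrrrR$PQrRPp
  rot[7] = rrPqrrrR$PQrRPpP
  rot[8] = rPqrrrR$PQrRPpPr
  rot[9] = PqrrrR$PQrRPpPrr
  rot[10] = qrrrR$PQrRPpPrrP
  rot[11] = rrrR$PQrRPpPrrPq
  rot[12] = rrR$PQrRPpPrrPqr
  rot[13] = rR$PQrRPpPrrPqrr
  rot[14] = R$PQrRPpPrrPqrrr
  rot[15] = $PQrRPpPrrPqrrrR
Sorted (with $ < everything):
  sorted[0] = $PQrRPpPrrPqrrrR  (last char: 'R')
  sorted[1] = PQrRPpPrrPqrrrR$  (last char: '$')
  sorted[2] = PpPrrPqrrrR$PQrR  (last char: 'R')
  sorted[3] = PqrrrR$PQrRPpPrr  (last char: 'r')
  sorted[4] = PrrPqrrrR$PQrRPp  (last char: 'p')
  sorted[5] = QrRPpPrrPqrrrR$P  (last char: 'P')
  sorted[6] = R$PQrRPpPrrPqrrr  (last char: 'r')
  sorted[7] = RPpPrrPqrrrR$PQr  (last char: 'r')
  sorted[8] = pPrrPqrrrR$PQrRP  (last char: 'P')
  sorted[9] = qrrrR$PQrRPpPrrP  (last char: 'P')
  sorted[10] = rPqrrrR$PQrRPpPr  (last char: 'r')
  sorted[11] = rR$PQrRPpPrrPqrr  (last char: 'r')
  sorted[12] = rRPpPrrPqrrrR$PQ  (last char: 'Q')
  sorted[13] = rrPqrrrR$PQrRPpP  (last char: 'P')
  sorted[14] = rrR$PQrRPpPrrPqr  (last char: 'r')
  sorted[15] = rrrR$PQrRPpPrrPq  (last char: 'q')
Last column: R$RrpPrrPPrrQPrq
Original string S is at sorted index 1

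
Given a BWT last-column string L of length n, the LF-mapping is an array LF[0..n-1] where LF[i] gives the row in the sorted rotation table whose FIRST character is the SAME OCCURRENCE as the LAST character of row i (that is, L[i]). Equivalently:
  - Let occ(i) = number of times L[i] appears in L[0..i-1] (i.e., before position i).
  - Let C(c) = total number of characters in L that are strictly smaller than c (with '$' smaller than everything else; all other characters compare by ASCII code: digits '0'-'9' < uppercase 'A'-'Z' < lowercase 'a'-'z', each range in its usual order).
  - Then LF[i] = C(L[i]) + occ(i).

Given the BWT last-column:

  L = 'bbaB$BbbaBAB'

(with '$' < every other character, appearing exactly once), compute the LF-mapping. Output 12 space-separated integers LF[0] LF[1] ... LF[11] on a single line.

Char counts: '$':1, 'A':1, 'B':4, 'a':2, 'b':4
C (first-col start): C('$')=0, C('A')=1, C('B')=2, C('a')=6, C('b')=8
L[0]='b': occ=0, LF[0]=C('b')+0=8+0=8
L[1]='b': occ=1, LF[1]=C('b')+1=8+1=9
L[2]='a': occ=0, LF[2]=C('a')+0=6+0=6
L[3]='B': occ=0, LF[3]=C('B')+0=2+0=2
L[4]='$': occ=0, LF[4]=C('$')+0=0+0=0
L[5]='B': occ=1, LF[5]=C('B')+1=2+1=3
L[6]='b': occ=2, LF[6]=C('b')+2=8+2=10
L[7]='b': occ=3, LF[7]=C('b')+3=8+3=11
L[8]='a': occ=1, LF[8]=C('a')+1=6+1=7
L[9]='B': occ=2, LF[9]=C('B')+2=2+2=4
L[10]='A': occ=0, LF[10]=C('A')+0=1+0=1
L[11]='B': occ=3, LF[11]=C('B')+3=2+3=5

Answer: 8 9 6 2 0 3 10 11 7 4 1 5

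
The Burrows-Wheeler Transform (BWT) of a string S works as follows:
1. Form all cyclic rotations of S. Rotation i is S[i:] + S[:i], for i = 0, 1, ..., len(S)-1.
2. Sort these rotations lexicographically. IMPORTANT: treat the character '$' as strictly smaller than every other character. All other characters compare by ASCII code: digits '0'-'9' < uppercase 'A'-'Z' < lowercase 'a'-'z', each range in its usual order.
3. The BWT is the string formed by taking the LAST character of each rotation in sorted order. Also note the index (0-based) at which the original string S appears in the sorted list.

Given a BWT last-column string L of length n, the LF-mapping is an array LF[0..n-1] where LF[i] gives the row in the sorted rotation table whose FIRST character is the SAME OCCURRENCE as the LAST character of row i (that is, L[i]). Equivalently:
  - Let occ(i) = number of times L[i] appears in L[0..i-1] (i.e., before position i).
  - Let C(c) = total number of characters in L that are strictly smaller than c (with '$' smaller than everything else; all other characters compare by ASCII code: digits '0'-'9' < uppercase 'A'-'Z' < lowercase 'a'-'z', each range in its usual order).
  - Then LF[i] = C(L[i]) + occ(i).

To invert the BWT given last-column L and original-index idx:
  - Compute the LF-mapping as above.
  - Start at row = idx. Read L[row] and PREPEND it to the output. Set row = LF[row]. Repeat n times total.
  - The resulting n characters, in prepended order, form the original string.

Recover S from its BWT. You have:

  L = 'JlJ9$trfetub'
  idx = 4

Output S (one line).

LF mapping: 2 7 3 1 0 9 8 6 5 10 11 4
Walk LF starting at row 4, prepending L[row]:
  step 1: row=4, L[4]='$', prepend. Next row=LF[4]=0
  step 2: row=0, L[0]='J', prepend. Next row=LF[0]=2
  step 3: row=2, L[2]='J', prepend. Next row=LF[2]=3
  step 4: row=3, L[3]='9', prepend. Next row=LF[3]=1
  step 5: row=1, L[1]='l', prepend. Next row=LF[1]=7
  step 6: row=7, L[7]='f', prepend. Next row=LF[7]=6
  step 7: row=6, L[6]='r', prepend. Next row=LF[6]=8
  step 8: row=8, L[8]='e', prepend. Next row=LF[8]=5
  step 9: row=5, L[5]='t', prepend. Next row=LF[5]=9
  step 10: row=9, L[9]='t', prepend. Next row=LF[9]=10
  step 11: row=10, L[10]='u', prepend. Next row=LF[10]=11
  step 12: row=11, L[11]='b', prepend. Next row=LF[11]=4
Reversed output: butterfl9JJ$

Answer: butterfl9JJ$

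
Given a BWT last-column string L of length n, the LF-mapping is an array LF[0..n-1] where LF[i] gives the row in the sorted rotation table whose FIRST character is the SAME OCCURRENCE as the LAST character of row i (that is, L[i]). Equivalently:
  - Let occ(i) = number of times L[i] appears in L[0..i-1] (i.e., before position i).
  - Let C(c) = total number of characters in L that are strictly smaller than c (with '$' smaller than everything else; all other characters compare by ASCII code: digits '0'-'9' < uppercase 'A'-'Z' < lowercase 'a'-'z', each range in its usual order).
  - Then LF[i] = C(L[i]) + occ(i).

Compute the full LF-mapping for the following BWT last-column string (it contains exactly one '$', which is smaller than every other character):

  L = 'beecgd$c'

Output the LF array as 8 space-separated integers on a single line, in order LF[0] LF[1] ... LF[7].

Answer: 1 5 6 2 7 4 0 3

Derivation:
Char counts: '$':1, 'b':1, 'c':2, 'd':1, 'e':2, 'g':1
C (first-col start): C('$')=0, C('b')=1, C('c')=2, C('d')=4, C('e')=5, C('g')=7
L[0]='b': occ=0, LF[0]=C('b')+0=1+0=1
L[1]='e': occ=0, LF[1]=C('e')+0=5+0=5
L[2]='e': occ=1, LF[2]=C('e')+1=5+1=6
L[3]='c': occ=0, LF[3]=C('c')+0=2+0=2
L[4]='g': occ=0, LF[4]=C('g')+0=7+0=7
L[5]='d': occ=0, LF[5]=C('d')+0=4+0=4
L[6]='$': occ=0, LF[6]=C('$')+0=0+0=0
L[7]='c': occ=1, LF[7]=C('c')+1=2+1=3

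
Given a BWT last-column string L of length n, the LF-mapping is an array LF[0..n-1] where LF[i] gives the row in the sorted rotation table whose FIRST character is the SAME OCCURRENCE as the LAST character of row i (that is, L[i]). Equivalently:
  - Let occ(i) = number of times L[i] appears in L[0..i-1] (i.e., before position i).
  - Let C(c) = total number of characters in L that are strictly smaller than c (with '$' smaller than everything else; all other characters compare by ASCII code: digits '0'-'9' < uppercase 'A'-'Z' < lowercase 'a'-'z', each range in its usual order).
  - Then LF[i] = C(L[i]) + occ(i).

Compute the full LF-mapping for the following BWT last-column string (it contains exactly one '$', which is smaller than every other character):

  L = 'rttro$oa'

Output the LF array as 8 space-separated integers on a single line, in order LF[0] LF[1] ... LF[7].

Answer: 4 6 7 5 2 0 3 1

Derivation:
Char counts: '$':1, 'a':1, 'o':2, 'r':2, 't':2
C (first-col start): C('$')=0, C('a')=1, C('o')=2, C('r')=4, C('t')=6
L[0]='r': occ=0, LF[0]=C('r')+0=4+0=4
L[1]='t': occ=0, LF[1]=C('t')+0=6+0=6
L[2]='t': occ=1, LF[2]=C('t')+1=6+1=7
L[3]='r': occ=1, LF[3]=C('r')+1=4+1=5
L[4]='o': occ=0, LF[4]=C('o')+0=2+0=2
L[5]='$': occ=0, LF[5]=C('$')+0=0+0=0
L[6]='o': occ=1, LF[6]=C('o')+1=2+1=3
L[7]='a': occ=0, LF[7]=C('a')+0=1+0=1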